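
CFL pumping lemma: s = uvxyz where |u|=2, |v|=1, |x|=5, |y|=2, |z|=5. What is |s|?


|s| = |u| + |v| + |x| + |y| + |z|
= 2 + 1 + 5 + 2 + 5
= 3 + 5 + 7
= 8 + 7
= 15

15


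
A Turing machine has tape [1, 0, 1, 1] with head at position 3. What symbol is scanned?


Tape: [1, 0, 1, 1]
Positions: 0 1 2 3
Values:    1 0 1 1
Head at position 3
tape[3] = 1

1


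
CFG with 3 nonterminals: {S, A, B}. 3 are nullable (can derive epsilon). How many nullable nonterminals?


Nonterminals: {S, A, B}
A nonterminal is nullable if it can derive epsilon
Counting nullable nonterminals: 3
Total nullable = 3

3


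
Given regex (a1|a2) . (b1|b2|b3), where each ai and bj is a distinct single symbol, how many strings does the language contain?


First group: 2 alternatives
Second group: 3 alternatives
Concatenation: each choice from group 1 pairs with each from group 2
Total = 2 x 3 = 6

6


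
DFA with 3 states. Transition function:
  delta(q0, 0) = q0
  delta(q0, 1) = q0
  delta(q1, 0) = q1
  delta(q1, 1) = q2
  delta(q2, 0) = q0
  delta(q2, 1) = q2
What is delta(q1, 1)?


Looking up transition function:
delta(q1, 1) in the table
Row: q1, Column: 1
Result: q2

q2


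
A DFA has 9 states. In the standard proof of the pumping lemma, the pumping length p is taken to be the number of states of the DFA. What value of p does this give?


Pumping lemma for regular languages (standard proof):
Take p = |Q|, the number of DFA states.
Any string of length >= |Q| passes through |Q|+1 states while reading its first |Q| symbols,
so by pigeonhole some state repeats, giving the loop that can be pumped.
Here |Q| = 9
Therefore the proof uses p = 9

9


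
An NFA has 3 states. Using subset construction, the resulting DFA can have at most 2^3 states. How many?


NFA has 3 states
Subset construction: each DFA state = subset of NFA states
Maximum subsets = 2^3
2^3 = 8

8


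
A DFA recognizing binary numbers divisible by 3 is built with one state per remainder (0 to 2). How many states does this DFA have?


Divisibility by 3 is tracked via the remainder mod 3: 0, 1, ..., 2
The construction assigns one state to each remainder
Number of remainders = 3

3


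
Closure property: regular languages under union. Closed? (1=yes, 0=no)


Regular languages are closed under:
- Union (DFA product construction)
- Intersection (DFA product construction)
- Complement (swap accept/reject states)
- Concatenation (NFA construction)
- Kleene star (NFA construction)
union is in this list
Therefore: closed

1


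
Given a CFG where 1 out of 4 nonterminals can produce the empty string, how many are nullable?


Nonterminals: {S, A, B, C}
A nonterminal is nullable if it can derive epsilon
Counting nullable nonterminals: 1
Total nullable = 1

1


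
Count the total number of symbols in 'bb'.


String: 'bb'
Counting characters:
  'b' appears 2 time(s)
Total length = 0 + 2 = 2

2


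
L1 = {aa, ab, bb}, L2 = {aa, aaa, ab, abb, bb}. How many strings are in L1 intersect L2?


L1 = {aa, ab, bb}
L2 = {aa, aaa, ab, abb, bb}
Checking each string in L1 against L2:
  'aa': in L2? Yes
  'ab': in L2? Yes
  'bb': in L2? Yes
Intersection = {aa, ab, bb}
|L1 ∩ L2| = 3

3


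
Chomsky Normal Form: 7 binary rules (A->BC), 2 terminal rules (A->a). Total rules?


CNF allows two rule forms:
  A -> BC (binary): 7 rules
  A -> a (terminal): 2 rules
Total = 7 + 2 = 9

9


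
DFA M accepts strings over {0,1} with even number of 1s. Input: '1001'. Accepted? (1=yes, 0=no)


DFA has 2 states: q_even (start, accept=yes) and q_odd
Processing string '1001' character by character:
  Position 0: read '1', 1-count=1 -> q_odd
  Position 1: read '0', 1-count=1 -> q_odd (no change)
  Position 2: read '0', 1-count=1 -> q_odd (no change)
  Position 3: read '1', 1-count=2 -> q_even
Final state: q_even, total 1s = 2 (even); the DFA requires an even count -> accept

1


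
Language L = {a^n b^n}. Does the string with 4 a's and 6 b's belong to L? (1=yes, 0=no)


Language requires equal numbers of a's and b's
PDA pushes for each 'a', pops for each 'b'
Number of a's = 4
Number of b's = 6
4 != 6 -> Reject

0


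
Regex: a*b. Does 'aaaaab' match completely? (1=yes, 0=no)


Pattern: a*b
String: 'aaaaab'
Pattern requires: zero or more 'a's followed by exactly one 'b'
Found 5 leading 'a's
Remaining: 'b'
Remaining is exactly 'b' -> match
Result: 1

1


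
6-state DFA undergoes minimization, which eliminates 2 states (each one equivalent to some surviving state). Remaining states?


Original DFA: 6 states
Redundant states removed: 2
Minimized states = original - removed
= 6 - 2
= 4

4


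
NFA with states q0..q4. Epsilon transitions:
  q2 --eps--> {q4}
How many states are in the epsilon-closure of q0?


Starting from q0
Initialize closure = {q0}
q0 has no outgoing epsilon transitions -> nothing to add
Final closure: {q0}
Size = 1

1


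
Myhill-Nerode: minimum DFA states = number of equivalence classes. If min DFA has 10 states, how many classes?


Myhill-Nerode theorem:
Number of equivalence classes = number of states in minimal DFA
Minimal DFA states = 10
Therefore equivalence classes = 10

10


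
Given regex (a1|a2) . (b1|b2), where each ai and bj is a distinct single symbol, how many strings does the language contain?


First group: 2 alternatives
Second group: 2 alternatives
Concatenation: each choice from group 1 pairs with each from group 2
Total = 2 x 2 = 4

4


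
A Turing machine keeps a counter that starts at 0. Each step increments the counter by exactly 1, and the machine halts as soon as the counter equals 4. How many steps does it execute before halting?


Counter starts at 0. Counting sequence:
  Step 1: counter = 1
  Step 2: counter = 2
  Step 3: counter = 3
  Step 4: counter = 4
Counter reached 4 -> halt
Total steps = 4

4


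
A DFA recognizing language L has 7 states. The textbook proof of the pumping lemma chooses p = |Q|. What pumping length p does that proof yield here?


Pumping lemma for regular languages (standard proof):
Take p = |Q|, the number of DFA states.
Any string of length >= |Q| passes through |Q|+1 states while reading its first |Q| symbols,
so by pigeonhole some state repeats, giving the loop that can be pumped.
Here |Q| = 7
Therefore the proof uses p = 7

7


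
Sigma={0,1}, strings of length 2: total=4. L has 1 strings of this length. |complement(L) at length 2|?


Alphabet: {0,1}
String length: 2
Total strings of length 2 = 2^2 = 4
Strings in L = 1
Complement = total - |L|
= 4 - 1
= 3

3


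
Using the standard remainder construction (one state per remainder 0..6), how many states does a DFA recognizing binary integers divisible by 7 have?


Divisibility by 7 is tracked via the remainder mod 7: 0, 1, ..., 6
The construction assigns one state to each remainder
Number of remainders = 7

7


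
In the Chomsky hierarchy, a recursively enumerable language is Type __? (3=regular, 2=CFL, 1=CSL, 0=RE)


Chomsky hierarchy levels:
  Type 3: Regular (DFA/NFA/regex)
  Type 2: Context-free (PDA)
  Type 1: Context-sensitive
  Type 0: Recursively enumerable (TM)
'recursively enumerable' corresponds to Type 0

0


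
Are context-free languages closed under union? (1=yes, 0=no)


CFL closure properties:
  Closed under: union, concatenation, Kleene star
  NOT closed under: intersection, complement
Operation 'union' is in closed list -> Yes (closed)

1


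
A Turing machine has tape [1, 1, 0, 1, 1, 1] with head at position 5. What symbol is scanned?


Tape: [1, 1, 0, 1, 1, 1]
Positions: 0 1 2 3 4 5
Values:    1 1 0 1 1 1
Head at position 5
tape[5] = 1

1


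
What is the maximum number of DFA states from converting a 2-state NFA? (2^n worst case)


NFA has 2 states
Subset construction: each DFA state = subset of NFA states
Maximum subsets = 2^2
2^2 = 4

4


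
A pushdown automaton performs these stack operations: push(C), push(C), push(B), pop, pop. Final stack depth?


Tracing stack operations:
  push(C) -> stack = [C], depth=1
  push(C) -> stack = [C,C], depth=2
  push(B) -> stack = [C,C,B], depth=3
  pop -> removed B, stack = [C,C], depth=2
  pop -> removed C, stack = [C], depth=1
Final depth = 1

1


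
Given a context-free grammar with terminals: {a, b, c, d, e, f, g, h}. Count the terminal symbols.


Terminal symbols: a, b, c, d, e, f, g, h
Counting each: a (#1), b (#2), c (#3), d (#4), e (#5), f (#6), g (#7), h (#8)
Total = 8

8


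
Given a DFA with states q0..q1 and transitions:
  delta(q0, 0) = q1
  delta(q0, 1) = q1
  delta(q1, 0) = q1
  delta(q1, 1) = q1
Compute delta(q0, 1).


Looking up transition function:
delta(q0, 1) in the table
Row: q0, Column: 1
Result: q1

q1


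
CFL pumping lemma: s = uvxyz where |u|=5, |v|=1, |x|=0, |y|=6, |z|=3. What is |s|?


|s| = |u| + |v| + |x| + |y| + |z|
= 5 + 1 + 0 + 6 + 3
= 6 + 0 + 9
= 6 + 9
= 15

15


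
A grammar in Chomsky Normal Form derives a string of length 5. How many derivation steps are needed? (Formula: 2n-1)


Chomsky Normal Form derivation:
String length n = 5
Each step either:
  - Splits a nonterminal into two (n-1 such steps)
  - Converts a nonterminal to terminal (n such steps)
Total = (n-1) + n = 2n - 1
= 2(5) - 1
= 10 - 1
= 9

9


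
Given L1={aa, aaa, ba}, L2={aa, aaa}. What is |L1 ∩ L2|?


L1 = {aa, aaa, ba}
L2 = {aa, aaa}
Checking each string in L1 against L2:
  'aa': in L2? Yes
  'aaa': in L2? Yes
  'ba': in L2? No
Intersection = {aa, aaa}
|L1 ∩ L2| = 2

2


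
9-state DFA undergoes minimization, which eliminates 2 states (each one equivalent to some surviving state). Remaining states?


Original DFA: 9 states
Redundant states removed: 2
Minimized states = original - removed
= 9 - 2
= 7

7


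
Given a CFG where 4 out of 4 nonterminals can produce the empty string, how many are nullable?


Nonterminals: {S, A, B, C}
A nonterminal is nullable if it can derive epsilon
Counting nullable nonterminals: 4
Total nullable = 4

4


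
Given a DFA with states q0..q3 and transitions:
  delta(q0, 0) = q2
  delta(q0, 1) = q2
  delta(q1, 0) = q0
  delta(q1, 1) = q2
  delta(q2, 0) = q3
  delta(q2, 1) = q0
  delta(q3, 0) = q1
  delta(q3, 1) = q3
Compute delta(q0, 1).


Looking up transition function:
delta(q0, 1) in the table
Row: q0, Column: 1
Result: q2

q2


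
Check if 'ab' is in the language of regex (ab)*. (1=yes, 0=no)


Pattern: (ab)*
String: 'ab'
Pattern requires: zero or more repetitions of 'ab'
Pairs: ['ab']
All pairs are 'ab'? Yes
Result: 1

1


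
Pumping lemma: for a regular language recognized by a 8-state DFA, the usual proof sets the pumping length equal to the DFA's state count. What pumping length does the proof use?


Pumping lemma for regular languages (standard proof):
Take p = |Q|, the number of DFA states.
Any string of length >= |Q| passes through |Q|+1 states while reading its first |Q| symbols,
so by pigeonhole some state repeats, giving the loop that can be pumped.
Here |Q| = 8
Therefore the proof uses p = 8

8


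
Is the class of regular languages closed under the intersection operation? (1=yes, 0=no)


Regular languages are closed under:
- Union (DFA product construction)
- Intersection (DFA product construction)
- Complement (swap accept/reject states)
- Concatenation (NFA construction)
- Kleene star (NFA construction)
intersection is in this list
Therefore: closed

1


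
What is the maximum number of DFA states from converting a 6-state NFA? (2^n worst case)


NFA has 6 states
Subset construction: each DFA state = subset of NFA states
Maximum subsets = 2^6
2^6 = 64

64


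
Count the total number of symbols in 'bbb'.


String: 'bbb'
Counting characters:
  'b' appears 3 time(s)
Total length = 0 + 3 = 3

3


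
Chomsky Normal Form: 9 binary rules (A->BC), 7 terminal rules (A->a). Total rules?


CNF allows two rule forms:
  A -> BC (binary): 9 rules
  A -> a (terminal): 7 rules
Total = 9 + 7 = 16

16


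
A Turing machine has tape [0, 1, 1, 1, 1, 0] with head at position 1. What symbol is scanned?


Tape: [0, 1, 1, 1, 1, 0]
Positions: 0 1 2 3 4 5
Values:    0 1 1 1 1 0
Head at position 1
tape[1] = 1

1


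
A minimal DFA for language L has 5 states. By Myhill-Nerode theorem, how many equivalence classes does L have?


Myhill-Nerode theorem:
Number of equivalence classes = number of states in minimal DFA
Minimal DFA states = 5
Therefore equivalence classes = 5

5


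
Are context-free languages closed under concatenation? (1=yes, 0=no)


CFL closure properties:
  Closed under: union, concatenation, Kleene star
  NOT closed under: intersection, complement
Operation 'concatenation' is in closed list -> Yes (closed)

1


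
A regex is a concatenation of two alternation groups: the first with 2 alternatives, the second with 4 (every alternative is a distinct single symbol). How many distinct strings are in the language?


First group: 2 alternatives
Second group: 4 alternatives
Concatenation: each choice from group 1 pairs with each from group 2
Total = 2 x 4 = 8

8


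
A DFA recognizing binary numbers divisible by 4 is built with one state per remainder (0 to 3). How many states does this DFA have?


Divisibility by 4 is tracked via the remainder mod 4: 0, 1, ..., 3
The construction assigns one state to each remainder
Number of remainders = 4

4


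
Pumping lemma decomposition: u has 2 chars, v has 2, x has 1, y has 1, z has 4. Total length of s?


|s| = |u| + |v| + |x| + |y| + |z|
= 2 + 2 + 1 + 1 + 4
= 4 + 1 + 5
= 5 + 5
= 10

10


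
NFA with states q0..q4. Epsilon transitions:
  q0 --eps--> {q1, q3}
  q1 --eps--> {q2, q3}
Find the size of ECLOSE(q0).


Starting from q0
Initialize closure = {q0}
Follow epsilon from q0 -> add q1
Follow epsilon from q0 -> add q3
Follow epsilon from q1 -> add q2
Final closure: {q0, q1, q2, q3}
Size = 4

4


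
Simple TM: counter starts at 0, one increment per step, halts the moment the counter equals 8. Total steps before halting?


Counter starts at 0. Counting sequence:
  Step 1: counter = 1
  Step 2: counter = 2
  Step 3: counter = 3
  Step 4: counter = 4
  Step 5: counter = 5
  Step 6: counter = 6
  Step 7: counter = 7
  Step 8: counter = 8
Counter reached 8 -> halt
Total steps = 8

8


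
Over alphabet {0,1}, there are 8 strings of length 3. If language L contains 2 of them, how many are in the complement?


Alphabet: {0,1}
String length: 3
Total strings of length 3 = 2^3 = 8
Strings in L = 2
Complement = total - |L|
= 8 - 2
= 6

6


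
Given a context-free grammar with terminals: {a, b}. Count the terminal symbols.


Terminal symbols: a, b
Counting each: a (#1), b (#2)
Total = 2

2


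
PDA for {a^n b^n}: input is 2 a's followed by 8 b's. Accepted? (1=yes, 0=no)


Language requires equal numbers of a's and b's
PDA pushes for each 'a', pops for each 'b'
Number of a's = 2
Number of b's = 8
2 != 8 -> Reject

0


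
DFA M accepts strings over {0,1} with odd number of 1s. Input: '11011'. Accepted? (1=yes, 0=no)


DFA has 2 states: q_even (start, accept=no) and q_odd
Processing string '11011' character by character:
  Position 0: read '1', 1-count=1 -> q_odd
  Position 1: read '1', 1-count=2 -> q_even
  Position 2: read '0', 1-count=2 -> q_even (no change)
  Position 3: read '1', 1-count=3 -> q_odd
  Position 4: read '1', 1-count=4 -> q_even
Final state: q_even, total 1s = 4 (even); the DFA requires an odd count -> reject

0


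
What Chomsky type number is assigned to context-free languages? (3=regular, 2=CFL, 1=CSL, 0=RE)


Chomsky hierarchy levels:
  Type 3: Regular (DFA/NFA/regex)
  Type 2: Context-free (PDA)
  Type 1: Context-sensitive
  Type 0: Recursively enumerable (TM)
'context-free' corresponds to Type 2

2


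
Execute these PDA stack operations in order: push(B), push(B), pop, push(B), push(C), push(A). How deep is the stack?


Tracing stack operations:
  push(B) -> stack = [B], depth=1
  push(B) -> stack = [B,B], depth=2
  pop -> removed B, stack = [B], depth=1
  push(B) -> stack = [B,B], depth=2
  push(C) -> stack = [B,B,C], depth=3
  push(A) -> stack = [B,B,C,A], depth=4
Final depth = 4

4


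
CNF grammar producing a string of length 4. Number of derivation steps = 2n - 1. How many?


Chomsky Normal Form derivation:
String length n = 4
Each step either:
  - Splits a nonterminal into two (n-1 such steps)
  - Converts a nonterminal to terminal (n such steps)
Total = (n-1) + n = 2n - 1
= 2(4) - 1
= 8 - 1
= 7

7


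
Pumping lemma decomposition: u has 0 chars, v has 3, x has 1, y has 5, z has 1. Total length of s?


|s| = |u| + |v| + |x| + |y| + |z|
= 0 + 3 + 1 + 5 + 1
= 3 + 1 + 6
= 4 + 6
= 10

10


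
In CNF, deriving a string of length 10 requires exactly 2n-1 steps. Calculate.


Chomsky Normal Form derivation:
String length n = 10
Each step either:
  - Splits a nonterminal into two (n-1 such steps)
  - Converts a nonterminal to terminal (n such steps)
Total = (n-1) + n = 2n - 1
= 2(10) - 1
= 20 - 1
= 19

19


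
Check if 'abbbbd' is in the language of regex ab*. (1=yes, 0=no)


Pattern: ab*
String: 'abbbbd'
Pattern requires: exactly one 'a' followed by zero or more 'b's
First char is 'a' -> OK
Rest 'bbbbd': all b's? No
Result: 0

0


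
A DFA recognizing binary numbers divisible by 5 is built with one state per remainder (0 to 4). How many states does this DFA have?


Divisibility by 5 is tracked via the remainder mod 5: 0, 1, ..., 4
The construction assigns one state to each remainder
Number of remainders = 5

5


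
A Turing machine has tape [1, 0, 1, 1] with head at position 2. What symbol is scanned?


Tape: [1, 0, 1, 1]
Positions: 0 1 2 3
Values:    1 0 1 1
Head at position 2
tape[2] = 1

1


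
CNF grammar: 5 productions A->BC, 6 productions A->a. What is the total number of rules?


CNF allows two rule forms:
  A -> BC (binary): 5 rules
  A -> a (terminal): 6 rules
Total = 5 + 6 = 11

11


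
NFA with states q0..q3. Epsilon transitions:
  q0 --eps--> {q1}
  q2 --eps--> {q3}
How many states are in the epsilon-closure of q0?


Starting from q0
Initialize closure = {q0}
Follow epsilon from q0 -> add q1
Final closure: {q0, q1}
Size = 2

2


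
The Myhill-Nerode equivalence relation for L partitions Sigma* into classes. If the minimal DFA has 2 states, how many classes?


Myhill-Nerode theorem:
Number of equivalence classes = number of states in minimal DFA
Minimal DFA states = 2
Therefore equivalence classes = 2

2


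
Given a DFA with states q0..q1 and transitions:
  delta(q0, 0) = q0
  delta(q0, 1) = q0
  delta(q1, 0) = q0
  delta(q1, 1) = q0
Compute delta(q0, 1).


Looking up transition function:
delta(q0, 1) in the table
Row: q0, Column: 1
Result: q0

q0


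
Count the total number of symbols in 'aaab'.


String: 'aaab'
Counting characters:
  'a' appears 3 time(s)
  'b' appears 1 time(s)
Total length = 3 + 1 = 4

4


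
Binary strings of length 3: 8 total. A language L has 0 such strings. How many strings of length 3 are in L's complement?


Alphabet: {0,1}
String length: 3
Total strings of length 3 = 2^3 = 8
Strings in L = 0
Complement = total - |L|
= 8 - 0
= 8

8


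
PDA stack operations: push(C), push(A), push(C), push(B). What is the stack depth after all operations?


Tracing stack operations:
  push(C) -> stack = [C], depth=1
  push(A) -> stack = [C,A], depth=2
  push(C) -> stack = [C,A,C], depth=3
  push(B) -> stack = [C,A,C,B], depth=4
Final depth = 4

4


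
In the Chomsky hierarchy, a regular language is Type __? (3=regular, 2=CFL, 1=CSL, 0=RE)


Chomsky hierarchy levels:
  Type 3: Regular (DFA/NFA/regex)
  Type 2: Context-free (PDA)
  Type 1: Context-sensitive
  Type 0: Recursively enumerable (TM)
'regular' corresponds to Type 3

3


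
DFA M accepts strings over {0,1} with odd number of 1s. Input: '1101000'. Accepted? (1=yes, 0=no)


DFA has 2 states: q_even (start, accept=no) and q_odd
Processing string '1101000' character by character:
  Position 0: read '1', 1-count=1 -> q_odd
  Position 1: read '1', 1-count=2 -> q_even
  Position 2: read '0', 1-count=2 -> q_even (no change)
  Position 3: read '1', 1-count=3 -> q_odd
  Position 4: read '0', 1-count=3 -> q_odd (no change)
  Position 5: read '0', 1-count=3 -> q_odd (no change)
  Position 6: read '0', 1-count=3 -> q_odd (no change)
Final state: q_odd, total 1s = 3 (odd); the DFA requires an odd count -> accept

1


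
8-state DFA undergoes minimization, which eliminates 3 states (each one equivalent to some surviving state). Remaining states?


Original DFA: 8 states
Redundant states removed: 3
Minimized states = original - removed
= 8 - 3
= 5

5


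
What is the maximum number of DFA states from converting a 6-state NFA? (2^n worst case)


NFA has 6 states
Subset construction: each DFA state = subset of NFA states
Maximum subsets = 2^6
2^6 = 64

64


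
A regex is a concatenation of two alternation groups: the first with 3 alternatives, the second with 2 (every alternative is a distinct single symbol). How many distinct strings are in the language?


First group: 3 alternatives
Second group: 2 alternatives
Concatenation: each choice from group 1 pairs with each from group 2
Total = 3 x 2 = 6

6


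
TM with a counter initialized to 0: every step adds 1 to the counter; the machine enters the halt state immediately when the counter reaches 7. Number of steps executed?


Counter starts at 0. Counting sequence:
  Step 1: counter = 1
  Step 2: counter = 2
  Step 3: counter = 3
  Step 4: counter = 4
  Step 5: counter = 5
  Step 6: counter = 6
  Step 7: counter = 7
Counter reached 7 -> halt
Total steps = 7

7


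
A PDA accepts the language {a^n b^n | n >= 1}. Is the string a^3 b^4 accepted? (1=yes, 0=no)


Language requires equal numbers of a's and b's
PDA pushes for each 'a', pops for each 'b'
Number of a's = 3
Number of b's = 4
3 != 4 -> Reject

0


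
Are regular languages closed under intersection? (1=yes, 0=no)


Regular languages are closed under all standard operations:
- Union: Yes (product construction)
- Intersection: Yes (product construction)
- Complement: Yes (swap accept/reject)
- Concatenation: Yes (NFA construction)
Operation: intersection -> Closed

1


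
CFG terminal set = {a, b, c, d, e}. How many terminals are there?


Terminal symbols: a, b, c, d, e
Counting each: a (#1), b (#2), c (#3), d (#4), e (#5)
Total = 5

5


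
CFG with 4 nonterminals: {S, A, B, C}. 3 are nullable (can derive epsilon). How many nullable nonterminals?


Nonterminals: {S, A, B, C}
A nonterminal is nullable if it can derive epsilon
Counting nullable nonterminals: 3
Total nullable = 3

3


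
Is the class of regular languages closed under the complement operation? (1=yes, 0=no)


Regular languages are closed under:
- Union (DFA product construction)
- Intersection (DFA product construction)
- Complement (swap accept/reject states)
- Concatenation (NFA construction)
- Kleene star (NFA construction)
complement is in this list
Therefore: closed

1


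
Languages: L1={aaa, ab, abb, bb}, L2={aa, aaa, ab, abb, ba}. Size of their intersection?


L1 = {aaa, ab, abb, bb}
L2 = {aa, aaa, ab, abb, ba}
Checking each string in L1 against L2:
  'aaa': in L2? Yes
  'ab': in L2? Yes
  'abb': in L2? Yes
  'bb': in L2? No
Intersection = {aaa, ab, abb}
|L1 ∩ L2| = 3

3


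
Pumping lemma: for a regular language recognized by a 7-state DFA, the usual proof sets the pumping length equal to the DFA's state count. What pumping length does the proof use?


Pumping lemma for regular languages (standard proof):
Take p = |Q|, the number of DFA states.
Any string of length >= |Q| passes through |Q|+1 states while reading its first |Q| symbols,
so by pigeonhole some state repeats, giving the loop that can be pumped.
Here |Q| = 7
Therefore the proof uses p = 7

7


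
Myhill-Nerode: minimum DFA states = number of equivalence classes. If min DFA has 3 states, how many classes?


Myhill-Nerode theorem:
Number of equivalence classes = number of states in minimal DFA
Minimal DFA states = 3
Therefore equivalence classes = 3

3


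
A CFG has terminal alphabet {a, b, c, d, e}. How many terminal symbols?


Terminal symbols: a, b, c, d, e
Counting each: a (#1), b (#2), c (#3), d (#4), e (#5)
Total = 5

5


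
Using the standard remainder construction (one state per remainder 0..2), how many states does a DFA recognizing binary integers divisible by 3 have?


Divisibility by 3 is tracked via the remainder mod 3: 0, 1, ..., 2
The construction assigns one state to each remainder
Number of remainders = 3

3


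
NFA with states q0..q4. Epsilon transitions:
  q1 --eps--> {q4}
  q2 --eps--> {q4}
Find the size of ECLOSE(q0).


Starting from q0
Initialize closure = {q0}
q0 has no outgoing epsilon transitions -> nothing to add
Final closure: {q0}
Size = 1

1


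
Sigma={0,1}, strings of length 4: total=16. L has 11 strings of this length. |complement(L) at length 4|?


Alphabet: {0,1}
String length: 4
Total strings of length 4 = 2^4 = 16
Strings in L = 11
Complement = total - |L|
= 16 - 11
= 5

5


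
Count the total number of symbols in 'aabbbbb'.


String: 'aabbbbb'
Counting characters:
  'a' appears 2 time(s)
  'b' appears 5 time(s)
Total length = 2 + 5 = 7

7


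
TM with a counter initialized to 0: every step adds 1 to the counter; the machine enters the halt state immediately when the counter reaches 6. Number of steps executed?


Counter starts at 0. Counting sequence:
  Step 1: counter = 1
  Step 2: counter = 2
  Step 3: counter = 3
  Step 4: counter = 4
  Step 5: counter = 5
  Step 6: counter = 6
Counter reached 6 -> halt
Total steps = 6

6


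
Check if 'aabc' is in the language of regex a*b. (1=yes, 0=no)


Pattern: a*b
String: 'aabc'
Pattern requires: zero or more 'a's followed by exactly one 'b'
Found 2 leading 'a's
Remaining: 'bc'
Remaining is not 'b' -> no match
Result: 0

0


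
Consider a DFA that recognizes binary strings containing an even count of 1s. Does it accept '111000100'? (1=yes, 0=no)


DFA has 2 states: q_even (start, accept=yes) and q_odd
Processing string '111000100' character by character:
  Position 0: read '1', 1-count=1 -> q_odd
  Position 1: read '1', 1-count=2 -> q_even
  Position 2: read '1', 1-count=3 -> q_odd
  Position 3: read '0', 1-count=3 -> q_odd (no change)
  Position 4: read '0', 1-count=3 -> q_odd (no change)
  Position 5: read '0', 1-count=3 -> q_odd (no change)
  Position 6: read '1', 1-count=4 -> q_even
  Position 7: read '0', 1-count=4 -> q_even (no change)
  Position 8: read '0', 1-count=4 -> q_even (no change)
Final state: q_even, total 1s = 4 (even); the DFA requires an even count -> accept

1


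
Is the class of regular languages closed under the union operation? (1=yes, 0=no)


Regular languages are closed under:
- Union (DFA product construction)
- Intersection (DFA product construction)
- Complement (swap accept/reject states)
- Concatenation (NFA construction)
- Kleene star (NFA construction)
union is in this list
Therefore: closed

1


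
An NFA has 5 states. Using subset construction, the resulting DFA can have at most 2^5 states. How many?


NFA has 5 states
Subset construction: each DFA state = subset of NFA states
Maximum subsets = 2^5
2^5 = 32

32


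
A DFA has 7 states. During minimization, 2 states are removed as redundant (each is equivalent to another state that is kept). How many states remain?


Original DFA: 7 states
Redundant states removed: 2
Minimized states = original - removed
= 7 - 2
= 5

5


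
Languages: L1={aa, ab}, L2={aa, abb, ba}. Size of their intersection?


L1 = {aa, ab}
L2 = {aa, abb, ba}
Checking each string in L1 against L2:
  'aa': in L2? Yes
  'ab': in L2? No
Intersection = {aa}
|L1 ∩ L2| = 1

1


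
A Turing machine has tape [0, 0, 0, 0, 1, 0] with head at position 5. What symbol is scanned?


Tape: [0, 0, 0, 0, 1, 0]
Positions: 0 1 2 3 4 5
Values:    0 0 0 0 1 0
Head at position 5
tape[5] = 0

0


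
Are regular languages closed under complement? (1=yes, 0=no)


Regular languages are closed under all standard operations:
- Union: Yes (product construction)
- Intersection: Yes (product construction)
- Complement: Yes (swap accept/reject)
- Concatenation: Yes (NFA construction)
Operation: complement -> Closed

1


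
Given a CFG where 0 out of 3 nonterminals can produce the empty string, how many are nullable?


Nonterminals: {S, A, B}
A nonterminal is nullable if it can derive epsilon
Counting nullable nonterminals: 0
Total nullable = 0

0


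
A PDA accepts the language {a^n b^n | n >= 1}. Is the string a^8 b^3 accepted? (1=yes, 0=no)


Language requires equal numbers of a's and b's
PDA pushes for each 'a', pops for each 'b'
Number of a's = 8
Number of b's = 3
8 != 3 -> Reject

0


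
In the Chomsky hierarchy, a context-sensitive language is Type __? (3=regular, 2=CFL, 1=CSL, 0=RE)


Chomsky hierarchy levels:
  Type 3: Regular (DFA/NFA/regex)
  Type 2: Context-free (PDA)
  Type 1: Context-sensitive
  Type 0: Recursively enumerable (TM)
'context-sensitive' corresponds to Type 1

1


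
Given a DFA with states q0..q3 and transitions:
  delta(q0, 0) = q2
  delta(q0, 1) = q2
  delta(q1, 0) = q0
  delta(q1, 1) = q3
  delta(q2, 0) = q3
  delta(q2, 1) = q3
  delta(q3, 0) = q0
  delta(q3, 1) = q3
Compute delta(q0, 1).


Looking up transition function:
delta(q0, 1) in the table
Row: q0, Column: 1
Result: q2

q2


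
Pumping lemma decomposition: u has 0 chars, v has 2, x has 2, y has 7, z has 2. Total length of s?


|s| = |u| + |v| + |x| + |y| + |z|
= 0 + 2 + 2 + 7 + 2
= 2 + 2 + 9
= 4 + 9
= 13

13


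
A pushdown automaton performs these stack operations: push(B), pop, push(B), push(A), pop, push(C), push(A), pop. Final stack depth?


Tracing stack operations:
  push(B) -> stack = [B], depth=1
  pop -> removed B, stack = [], depth=0
  push(B) -> stack = [B], depth=1
  push(A) -> stack = [B,A], depth=2
  pop -> removed A, stack = [B], depth=1
  push(C) -> stack = [B,C], depth=2
  push(A) -> stack = [B,C,A], depth=3
  pop -> removed A, stack = [B,C], depth=2
Final depth = 2

2


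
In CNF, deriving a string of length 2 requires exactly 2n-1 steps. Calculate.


Chomsky Normal Form derivation:
String length n = 2
Each step either:
  - Splits a nonterminal into two (n-1 such steps)
  - Converts a nonterminal to terminal (n such steps)
Total = (n-1) + n = 2n - 1
= 2(2) - 1
= 4 - 1
= 3

3


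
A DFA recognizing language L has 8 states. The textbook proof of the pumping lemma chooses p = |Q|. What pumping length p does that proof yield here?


Pumping lemma for regular languages (standard proof):
Take p = |Q|, the number of DFA states.
Any string of length >= |Q| passes through |Q|+1 states while reading its first |Q| symbols,
so by pigeonhole some state repeats, giving the loop that can be pumped.
Here |Q| = 8
Therefore the proof uses p = 8

8


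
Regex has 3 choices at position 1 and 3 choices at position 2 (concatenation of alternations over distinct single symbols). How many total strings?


First group: 3 alternatives
Second group: 3 alternatives
Concatenation: each choice from group 1 pairs with each from group 2
Total = 3 x 3 = 9

9


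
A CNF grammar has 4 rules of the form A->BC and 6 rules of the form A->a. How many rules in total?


CNF allows two rule forms:
  A -> BC (binary): 4 rules
  A -> a (terminal): 6 rules
Total = 4 + 6 = 10

10


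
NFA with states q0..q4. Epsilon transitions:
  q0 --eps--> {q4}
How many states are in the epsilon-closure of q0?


Starting from q0
Initialize closure = {q0}
Follow epsilon from q0 -> add q4
Final closure: {q0, q4}
Size = 2

2


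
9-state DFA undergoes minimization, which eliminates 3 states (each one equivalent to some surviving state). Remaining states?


Original DFA: 9 states
Redundant states removed: 3
Minimized states = original - removed
= 9 - 3
= 6

6


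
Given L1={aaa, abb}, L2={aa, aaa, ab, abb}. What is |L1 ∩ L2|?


L1 = {aaa, abb}
L2 = {aa, aaa, ab, abb}
Checking each string in L1 against L2:
  'aaa': in L2? Yes
  'abb': in L2? Yes
Intersection = {aaa, abb}
|L1 ∩ L2| = 2

2


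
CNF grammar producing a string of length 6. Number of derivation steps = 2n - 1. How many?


Chomsky Normal Form derivation:
String length n = 6
Each step either:
  - Splits a nonterminal into two (n-1 such steps)
  - Converts a nonterminal to terminal (n such steps)
Total = (n-1) + n = 2n - 1
= 2(6) - 1
= 12 - 1
= 11

11


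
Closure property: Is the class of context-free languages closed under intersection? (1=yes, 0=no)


CFL closure properties:
  Closed under: union, concatenation, Kleene star
  NOT closed under: intersection, complement
Operation 'intersection' is in not-closed list -> No (not closed)

0


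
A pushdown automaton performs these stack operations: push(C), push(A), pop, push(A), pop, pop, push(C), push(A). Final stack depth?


Tracing stack operations:
  push(C) -> stack = [C], depth=1
  push(A) -> stack = [C,A], depth=2
  pop -> removed A, stack = [C], depth=1
  push(A) -> stack = [C,A], depth=2
  pop -> removed A, stack = [C], depth=1
  pop -> removed C, stack = [], depth=0
  push(C) -> stack = [C], depth=1
  push(A) -> stack = [C,A], depth=2
Final depth = 2

2


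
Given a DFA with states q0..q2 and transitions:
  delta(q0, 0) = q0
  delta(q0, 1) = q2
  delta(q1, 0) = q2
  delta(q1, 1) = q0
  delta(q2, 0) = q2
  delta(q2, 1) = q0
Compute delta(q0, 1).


Looking up transition function:
delta(q0, 1) in the table
Row: q0, Column: 1
Result: q2

q2


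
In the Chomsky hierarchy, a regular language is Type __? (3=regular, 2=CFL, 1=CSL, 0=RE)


Chomsky hierarchy levels:
  Type 3: Regular (DFA/NFA/regex)
  Type 2: Context-free (PDA)
  Type 1: Context-sensitive
  Type 0: Recursively enumerable (TM)
'regular' corresponds to Type 3

3


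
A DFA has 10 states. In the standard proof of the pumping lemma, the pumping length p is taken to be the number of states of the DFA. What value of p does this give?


Pumping lemma for regular languages (standard proof):
Take p = |Q|, the number of DFA states.
Any string of length >= |Q| passes through |Q|+1 states while reading its first |Q| symbols,
so by pigeonhole some state repeats, giving the loop that can be pumped.
Here |Q| = 10
Therefore the proof uses p = 10

10


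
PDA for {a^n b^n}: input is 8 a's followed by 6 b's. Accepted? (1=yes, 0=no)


Language requires equal numbers of a's and b's
PDA pushes for each 'a', pops for each 'b'
Number of a's = 8
Number of b's = 6
8 != 6 -> Reject

0


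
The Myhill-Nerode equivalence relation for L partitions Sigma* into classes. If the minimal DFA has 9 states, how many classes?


Myhill-Nerode theorem:
Number of equivalence classes = number of states in minimal DFA
Minimal DFA states = 9
Therefore equivalence classes = 9

9


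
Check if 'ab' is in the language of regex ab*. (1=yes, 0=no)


Pattern: ab*
String: 'ab'
Pattern requires: exactly one 'a' followed by zero or more 'b's
First char is 'a' -> OK
Rest 'b': all b's? Yes
Result: 1

1


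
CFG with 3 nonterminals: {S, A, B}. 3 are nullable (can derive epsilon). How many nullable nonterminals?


Nonterminals: {S, A, B}
A nonterminal is nullable if it can derive epsilon
Counting nullable nonterminals: 3
Total nullable = 3

3


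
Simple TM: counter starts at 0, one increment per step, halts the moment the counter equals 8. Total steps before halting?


Counter starts at 0. Counting sequence:
  Step 1: counter = 1
  Step 2: counter = 2
  Step 3: counter = 3
  Step 4: counter = 4
  Step 5: counter = 5
  Step 6: counter = 6
  Step 7: counter = 7
  Step 8: counter = 8
Counter reached 8 -> halt
Total steps = 8

8


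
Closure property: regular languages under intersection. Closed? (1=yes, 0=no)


Regular languages are closed under:
- Union (DFA product construction)
- Intersection (DFA product construction)
- Complement (swap accept/reject states)
- Concatenation (NFA construction)
- Kleene star (NFA construction)
intersection is in this list
Therefore: closed

1


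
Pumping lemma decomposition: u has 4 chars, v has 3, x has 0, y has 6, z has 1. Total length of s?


|s| = |u| + |v| + |x| + |y| + |z|
= 4 + 3 + 0 + 6 + 1
= 7 + 0 + 7
= 7 + 7
= 14

14


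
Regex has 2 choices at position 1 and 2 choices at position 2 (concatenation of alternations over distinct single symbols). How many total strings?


First group: 2 alternatives
Second group: 2 alternatives
Concatenation: each choice from group 1 pairs with each from group 2
Total = 2 x 2 = 4

4


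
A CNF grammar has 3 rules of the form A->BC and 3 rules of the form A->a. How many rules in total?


CNF allows two rule forms:
  A -> BC (binary): 3 rules
  A -> a (terminal): 3 rules
Total = 3 + 3 = 6

6


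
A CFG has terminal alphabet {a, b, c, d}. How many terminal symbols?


Terminal symbols: a, b, c, d
Counting each: a (#1), b (#2), c (#3), d (#4)
Total = 4

4


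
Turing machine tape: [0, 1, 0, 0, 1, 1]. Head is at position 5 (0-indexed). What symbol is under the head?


Tape: [0, 1, 0, 0, 1, 1]
Positions: 0 1 2 3 4 5
Values:    0 1 0 0 1 1
Head at position 5
tape[5] = 1

1


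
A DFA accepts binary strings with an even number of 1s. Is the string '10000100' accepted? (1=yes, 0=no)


DFA has 2 states: q_even (start, accept=yes) and q_odd
Processing string '10000100' character by character:
  Position 0: read '1', 1-count=1 -> q_odd
  Position 1: read '0', 1-count=1 -> q_odd (no change)
  Position 2: read '0', 1-count=1 -> q_odd (no change)
  Position 3: read '0', 1-count=1 -> q_odd (no change)
  Position 4: read '0', 1-count=1 -> q_odd (no change)
  Position 5: read '1', 1-count=2 -> q_even
  Position 6: read '0', 1-count=2 -> q_even (no change)
  Position 7: read '0', 1-count=2 -> q_even (no change)
Final state: q_even, total 1s = 2 (even); the DFA requires an even count -> accept

1


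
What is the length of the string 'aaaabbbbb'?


String: 'aaaabbbbb'
Counting characters:
  'a' appears 4 time(s)
  'b' appears 5 time(s)
Total length = 4 + 5 = 9

9


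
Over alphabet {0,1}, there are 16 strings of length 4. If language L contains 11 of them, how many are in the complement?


Alphabet: {0,1}
String length: 4
Total strings of length 4 = 2^4 = 16
Strings in L = 11
Complement = total - |L|
= 16 - 11
= 5

5


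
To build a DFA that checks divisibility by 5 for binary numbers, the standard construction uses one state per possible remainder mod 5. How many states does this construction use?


Divisibility by 5 is tracked via the remainder mod 5: 0, 1, ..., 4
The construction assigns one state to each remainder
Number of remainders = 5

5


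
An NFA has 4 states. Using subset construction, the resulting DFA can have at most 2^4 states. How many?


NFA has 4 states
Subset construction: each DFA state = subset of NFA states
Maximum subsets = 2^4
2^4 = 16

16


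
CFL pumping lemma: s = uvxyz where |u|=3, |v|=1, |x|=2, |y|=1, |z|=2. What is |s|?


|s| = |u| + |v| + |x| + |y| + |z|
= 3 + 1 + 2 + 1 + 2
= 4 + 2 + 3
= 6 + 3
= 9

9


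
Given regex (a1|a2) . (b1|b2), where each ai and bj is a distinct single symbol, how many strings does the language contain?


First group: 2 alternatives
Second group: 2 alternatives
Concatenation: each choice from group 1 pairs with each from group 2
Total = 2 x 2 = 4

4


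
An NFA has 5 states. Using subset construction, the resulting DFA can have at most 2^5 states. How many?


NFA has 5 states
Subset construction: each DFA state = subset of NFA states
Maximum subsets = 2^5
2^5 = 32

32


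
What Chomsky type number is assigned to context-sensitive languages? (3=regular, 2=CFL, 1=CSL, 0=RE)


Chomsky hierarchy levels:
  Type 3: Regular (DFA/NFA/regex)
  Type 2: Context-free (PDA)
  Type 1: Context-sensitive
  Type 0: Recursively enumerable (TM)
'context-sensitive' corresponds to Type 1

1
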